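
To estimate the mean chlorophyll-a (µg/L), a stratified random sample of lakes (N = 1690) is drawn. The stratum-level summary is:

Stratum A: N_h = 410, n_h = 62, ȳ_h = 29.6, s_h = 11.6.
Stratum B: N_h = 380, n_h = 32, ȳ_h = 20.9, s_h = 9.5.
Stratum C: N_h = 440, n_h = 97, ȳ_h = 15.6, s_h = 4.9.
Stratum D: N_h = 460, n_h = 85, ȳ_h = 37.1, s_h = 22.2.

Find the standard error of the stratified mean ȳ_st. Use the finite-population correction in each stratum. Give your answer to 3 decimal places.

SE(ȳ_st) ≈ 0.776

V̂(ȳ_st) = Σ W_h² (1 − n_h/N_h) s_h²/n_h, with W_h = N_h/N and N = 1690:
  stratum A: (410/1690)²·(1 − 62/410)·11.6²/62 = 0.108421
  stratum B: (380/1690)²·(1 − 32/380)·9.5²/32 = 0.130583
  stratum C: (440/1690)²·(1 − 97/440)·4.9²/97 = 0.0130796
  stratum D: (460/1690)²·(1 − 85/460)·22.2²/85 = 0.350189
V̂(ȳ_st) = 0.602273
SE(ȳ_st) = √0.602273 = 0.776062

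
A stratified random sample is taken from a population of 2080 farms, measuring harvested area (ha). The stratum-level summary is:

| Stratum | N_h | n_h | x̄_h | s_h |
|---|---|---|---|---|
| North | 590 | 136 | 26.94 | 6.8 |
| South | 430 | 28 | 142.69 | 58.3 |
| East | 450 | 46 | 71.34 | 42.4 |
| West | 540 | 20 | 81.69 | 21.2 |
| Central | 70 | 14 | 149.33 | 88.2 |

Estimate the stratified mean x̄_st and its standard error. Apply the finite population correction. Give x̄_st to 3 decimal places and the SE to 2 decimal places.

x̄_st ≈ 78.808, SE ≈ 2.91

x̄_st = Σ W_h x̄_h = (590·26.94 + 430·142.69 + 450·71.34 + 540·81.69 + 70·149.33)/2080 = 78.80769
V̂(x̄_st) = Σ W_h² (1 − n_h/N_h) s_h²/n_h, with W_h = N_h/N and N = 2080:
  stratum North: (590/2080)²·(1 − 136/590)·6.8²/136 = 0.0210504
  stratum South: (430/2080)²·(1 − 28/430)·58.3²/28 = 4.85006
  stratum East: (450/2080)²·(1 − 46/450)·42.4²/46 = 1.64226
  stratum West: (540/2080)²·(1 − 20/540)·21.2²/20 = 1.45852
  stratum Central: (70/2080)²·(1 − 14/70)·88.2²/14 = 0.503464
V̂(x̄_st) = 8.47535
SE(x̄_st) = √8.47535 = 2.91125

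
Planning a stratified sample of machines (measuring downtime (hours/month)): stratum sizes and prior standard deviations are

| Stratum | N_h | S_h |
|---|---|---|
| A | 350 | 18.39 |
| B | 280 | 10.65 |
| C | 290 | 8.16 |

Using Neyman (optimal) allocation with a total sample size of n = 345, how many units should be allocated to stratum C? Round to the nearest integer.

Neyman allocation: n_h = n · N_h S_h / Σ N_i S_i, with n = 345.
  stratum A: N_h·S_h = 350·18.39 = 6436.50
  stratum B: N_h·S_h = 280·10.65 = 2982.00
  stratum C: N_h·S_h = 290·8.16 = 2366.40
Σ N_h S_h = 11784.90
n for stratum C = 345·2366.40/11784.90 = 69.276 → 69

69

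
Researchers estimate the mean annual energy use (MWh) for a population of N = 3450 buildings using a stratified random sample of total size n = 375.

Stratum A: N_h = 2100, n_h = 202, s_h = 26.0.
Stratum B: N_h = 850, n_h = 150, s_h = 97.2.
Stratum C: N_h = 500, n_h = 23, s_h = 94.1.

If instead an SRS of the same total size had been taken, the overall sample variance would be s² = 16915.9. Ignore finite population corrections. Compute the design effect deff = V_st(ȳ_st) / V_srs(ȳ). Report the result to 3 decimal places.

V̂(ȳ_st) = Σ W_h² s_h²/n_h, with W_h = N_h/N and N = 3450:
  stratum A: (2100/3450)²·26.0²/202 = 1.23993
  stratum B: (850/3450)²·97.2²/150 = 3.82332
  stratum C: (500/3450)²·94.1²/23 = 8.08636
V_st = 13.1496
V_srs = s²/n = 16915.9/375 = 45.1091
deff = V_st / V_srs = 13.1496/45.1091 = 0.2915

deff ≈ 0.292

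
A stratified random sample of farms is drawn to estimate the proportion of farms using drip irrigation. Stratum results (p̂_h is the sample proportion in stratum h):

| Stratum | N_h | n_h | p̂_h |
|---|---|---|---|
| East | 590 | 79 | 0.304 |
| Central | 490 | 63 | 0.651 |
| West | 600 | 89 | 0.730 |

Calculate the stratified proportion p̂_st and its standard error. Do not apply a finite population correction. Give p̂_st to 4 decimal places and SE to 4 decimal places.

N = 1680; stratum weights W_h = N_h/N.
p̂_st = Σ W_h p̂_h = (590·0.304 + 490·0.651 + 600·0.730)/1680 = 0.55735
V̂(p̂_st) = Σ W_h² p̂_h(1−p̂_h)/(n_h−1):
  stratum East: (590/1680)²·0.304·0.696/78 = 0.00033456
  stratum Central: (490/1680)²·0.651·0.349/62 = 0.000311737
  stratum West: (600/1680)²·0.730·0.270/88 = 0.000285685
V̂(p̂_st) = 0.000931982; SE = √V̂ = 0.0305284

p̂_st ≈ 0.5574, SE ≈ 0.0305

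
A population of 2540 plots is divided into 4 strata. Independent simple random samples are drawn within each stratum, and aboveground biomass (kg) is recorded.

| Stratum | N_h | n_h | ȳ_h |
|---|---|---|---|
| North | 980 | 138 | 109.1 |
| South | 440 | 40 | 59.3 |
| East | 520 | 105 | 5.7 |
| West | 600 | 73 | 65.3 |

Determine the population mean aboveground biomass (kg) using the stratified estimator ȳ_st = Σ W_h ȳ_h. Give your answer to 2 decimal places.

ȳ_st ≈ 68.96

N = Σ N_h = 2540. Stratum weights W_h = N_h/N.
ȳ_st = (980·109.1 + 440·59.3 + 520·5.7 + 600·65.3) / 2540 = 68.9583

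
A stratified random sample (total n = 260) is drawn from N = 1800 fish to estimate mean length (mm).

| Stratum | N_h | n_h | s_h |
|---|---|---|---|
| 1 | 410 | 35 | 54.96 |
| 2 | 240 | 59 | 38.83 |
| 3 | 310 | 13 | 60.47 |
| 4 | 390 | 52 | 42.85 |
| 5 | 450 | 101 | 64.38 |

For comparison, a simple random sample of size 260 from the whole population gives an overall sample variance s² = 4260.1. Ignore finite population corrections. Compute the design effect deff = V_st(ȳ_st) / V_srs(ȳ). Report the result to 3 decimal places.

V̂(ȳ_st) = Σ W_h² s_h²/n_h, with W_h = N_h/N and N = 1800:
  stratum 1: (410/1800)²·54.96²/35 = 4.47763
  stratum 2: (240/1800)²·38.83²/59 = 0.454318
  stratum 3: (310/1800)²·60.47²/13 = 8.34286
  stratum 4: (390/1800)²·42.85²/52 = 1.65761
  stratum 5: (450/1800)²·64.38²/101 = 2.56484
V_st = 17.4973
V_srs = s²/n = 4260.1/260 = 16.385
deff = V_st / V_srs = 17.4973/16.385 = 1.0679

deff ≈ 1.068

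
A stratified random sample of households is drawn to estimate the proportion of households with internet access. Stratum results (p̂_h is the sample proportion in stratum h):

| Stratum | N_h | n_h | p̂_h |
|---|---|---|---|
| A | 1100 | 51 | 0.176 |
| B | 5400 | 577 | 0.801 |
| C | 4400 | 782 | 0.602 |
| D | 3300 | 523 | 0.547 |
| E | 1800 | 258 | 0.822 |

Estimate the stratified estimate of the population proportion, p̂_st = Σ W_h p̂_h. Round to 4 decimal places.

N = 16000; stratum weights W_h = N_h/N.
p̂_st = Σ W_h p̂_h = (1100·0.176 + 5400·0.801 + 4400·0.602 + 3300·0.547 + 1800·0.822)/16000 = 0.65328

p̂_st ≈ 0.6533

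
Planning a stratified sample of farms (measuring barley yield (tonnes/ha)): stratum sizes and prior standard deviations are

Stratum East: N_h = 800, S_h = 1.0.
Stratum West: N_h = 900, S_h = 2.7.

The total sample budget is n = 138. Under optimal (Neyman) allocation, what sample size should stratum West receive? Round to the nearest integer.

Neyman allocation: n_h = n · N_h S_h / Σ N_i S_i, with n = 138.
  stratum East: N_h·S_h = 800·1.0 = 800.00
  stratum West: N_h·S_h = 900·2.7 = 2430.00
Σ N_h S_h = 3230.00
n for stratum West = 138·2430.00/3230.00 = 103.820 → 104

104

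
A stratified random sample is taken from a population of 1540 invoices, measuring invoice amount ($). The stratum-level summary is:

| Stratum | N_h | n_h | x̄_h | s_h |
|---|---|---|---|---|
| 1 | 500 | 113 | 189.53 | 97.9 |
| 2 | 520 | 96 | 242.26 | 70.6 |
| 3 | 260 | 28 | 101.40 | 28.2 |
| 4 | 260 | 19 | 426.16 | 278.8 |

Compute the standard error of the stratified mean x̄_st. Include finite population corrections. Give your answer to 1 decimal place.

V̂(x̄_st) = Σ W_h² (1 − n_h/N_h) s_h²/n_h, with W_h = N_h/N and N = 1540:
  stratum 1: (500/1540)²·(1 − 113/500)·97.9²/113 = 6.92032
  stratum 2: (520/1540)²·(1 − 96/520)·70.6²/96 = 4.82687
  stratum 3: (260/1540)²·(1 − 28/260)·28.2²/28 = 0.722371
  stratum 4: (260/1540)²·(1 − 19/260)·278.8²/19 = 108.089
V̂(x̄_st) = 120.558
SE(x̄_st) = √120.558 = 10.9799

SE(x̄_st) ≈ 11.0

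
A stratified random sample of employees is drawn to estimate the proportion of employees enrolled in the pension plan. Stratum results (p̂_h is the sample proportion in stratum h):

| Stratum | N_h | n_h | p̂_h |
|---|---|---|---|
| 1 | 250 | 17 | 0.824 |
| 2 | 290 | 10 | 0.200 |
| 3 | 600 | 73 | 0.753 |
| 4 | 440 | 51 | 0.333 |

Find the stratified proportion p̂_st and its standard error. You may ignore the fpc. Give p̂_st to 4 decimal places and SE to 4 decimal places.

N = 1580; stratum weights W_h = N_h/N.
p̂_st = Σ W_h p̂_h = (250·0.824 + 290·0.200 + 600·0.753 + 440·0.333)/1580 = 0.54577
V̂(p̂_st) = Σ W_h² p̂_h(1−p̂_h)/(n_h−1):
  stratum 1: (250/1580)²·0.824·0.176/16 = 0.000226927
  stratum 2: (290/1580)²·0.200·0.800/9 = 0.000598907
  stratum 3: (600/1580)²·0.753·0.247/72 = 0.000372518
  stratum 4: (440/1580)²·0.333·0.667/50 = 0.000344502
V̂(p̂_st) = 0.00154285; SE = √V̂ = 0.0392792

p̂_st ≈ 0.5458, SE ≈ 0.0393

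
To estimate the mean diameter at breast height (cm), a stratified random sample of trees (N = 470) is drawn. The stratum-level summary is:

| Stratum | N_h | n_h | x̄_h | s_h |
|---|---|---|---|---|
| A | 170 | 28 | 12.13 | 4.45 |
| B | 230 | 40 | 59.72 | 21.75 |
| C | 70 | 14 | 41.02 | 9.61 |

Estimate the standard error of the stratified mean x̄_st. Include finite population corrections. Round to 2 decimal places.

SE(x̄_st) ≈ 1.59

V̂(x̄_st) = Σ W_h² (1 − n_h/N_h) s_h²/n_h, with W_h = N_h/N and N = 470:
  stratum A: (170/470)²·(1 − 28/170)·4.45²/28 = 0.0772865
  stratum B: (230/470)²·(1 − 40/230)·21.75²/40 = 2.33961
  stratum C: (70/470)²·(1 − 14/70)·9.61²/14 = 0.11706
V̂(x̄_st) = 2.53396
SE(x̄_st) = √2.53396 = 1.59184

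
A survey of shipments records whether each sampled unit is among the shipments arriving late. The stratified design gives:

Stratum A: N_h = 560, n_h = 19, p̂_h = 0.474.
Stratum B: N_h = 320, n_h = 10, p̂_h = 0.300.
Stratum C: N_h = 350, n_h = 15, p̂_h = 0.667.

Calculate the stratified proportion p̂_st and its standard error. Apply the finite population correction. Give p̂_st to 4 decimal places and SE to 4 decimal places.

p̂_st ≈ 0.4837, SE ≈ 0.0744

N = 1230; stratum weights W_h = N_h/N.
p̂_st = Σ W_h p̂_h = (560·0.474 + 320·0.300 + 350·0.667)/1230 = 0.48365
V̂(p̂_st) = Σ W_h² (1 − n_h/N_h) p̂_h(1−p̂_h)/(n_h−1):
  stratum A: (560/1230)²·(1 − 19/560)·0.474·0.526/18 = 0.00277375
  stratum B: (320/1230)²·(1 − 10/320)·0.300·0.700/9 = 0.00152995
  stratum C: (350/1230)²·(1 − 15/350)·0.667·0.333/14 = 0.00122955
V̂(p̂_st) = 0.00553324; SE = √V̂ = 0.0743858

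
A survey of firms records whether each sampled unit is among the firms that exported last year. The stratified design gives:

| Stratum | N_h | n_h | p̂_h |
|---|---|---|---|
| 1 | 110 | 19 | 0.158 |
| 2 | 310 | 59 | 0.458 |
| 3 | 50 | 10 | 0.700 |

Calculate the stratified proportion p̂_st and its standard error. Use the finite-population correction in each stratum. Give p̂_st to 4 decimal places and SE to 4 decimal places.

p̂_st ≈ 0.4135, SE ≈ 0.0453

N = 470; stratum weights W_h = N_h/N.
p̂_st = Σ W_h p̂_h = (110·0.158 + 310·0.458 + 50·0.700)/470 = 0.41353
V̂(p̂_st) = Σ W_h² (1 − n_h/N_h) p̂_h(1−p̂_h)/(n_h−1):
  stratum 1: (110/470)²·(1 − 19/110)·0.158·0.842/18 = 0.000334915
  stratum 2: (310/470)²·(1 − 59/310)·0.458·0.542/58 = 0.00150757
  stratum 3: (50/470)²·(1 − 10/50)·0.700·0.300/9 = 0.000211257
V̂(p̂_st) = 0.00205374; SE = √V̂ = 0.0453182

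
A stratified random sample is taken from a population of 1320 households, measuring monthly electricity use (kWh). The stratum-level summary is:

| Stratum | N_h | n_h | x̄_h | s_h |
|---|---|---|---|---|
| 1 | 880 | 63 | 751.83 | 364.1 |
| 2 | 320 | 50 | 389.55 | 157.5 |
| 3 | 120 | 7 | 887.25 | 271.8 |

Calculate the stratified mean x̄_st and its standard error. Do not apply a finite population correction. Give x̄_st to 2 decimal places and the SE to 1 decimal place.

x̄_st ≈ 676.32, SE ≈ 32.4

x̄_st = Σ W_h x̄_h = (880·751.83 + 320·389.55 + 120·887.25)/1320 = 676.31545
V̂(x̄_st) = Σ W_h² s_h²/n_h, with W_h = N_h/N and N = 1320:
  stratum 1: (880/1320)²·364.1²/63 = 935.23
  stratum 2: (320/1320)²·157.5²/50 = 29.157
  stratum 3: (120/1320)²·271.8²/7 = 87.2199
V̂(x̄_st) = 1051.61
SE(x̄_st) = √1051.61 = 32.4285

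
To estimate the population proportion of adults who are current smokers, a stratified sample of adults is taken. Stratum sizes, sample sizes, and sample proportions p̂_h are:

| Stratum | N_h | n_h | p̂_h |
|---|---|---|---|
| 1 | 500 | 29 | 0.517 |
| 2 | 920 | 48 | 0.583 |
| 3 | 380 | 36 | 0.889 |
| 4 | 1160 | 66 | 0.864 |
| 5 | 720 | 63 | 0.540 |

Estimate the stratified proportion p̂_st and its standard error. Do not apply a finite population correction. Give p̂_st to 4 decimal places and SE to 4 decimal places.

N = 3680; stratum weights W_h = N_h/N.
p̂_st = Σ W_h p̂_h = (500·0.517 + 920·0.583 + 380·0.889 + 1160·0.864 + 720·0.540)/3680 = 0.68579
V̂(p̂_st) = Σ W_h² p̂_h(1−p̂_h)/(n_h−1):
  stratum 1: (500/3680)²·0.517·0.483/28 = 0.000164636
  stratum 2: (920/3680)²·0.583·0.417/47 = 0.000323286
  stratum 3: (380/3680)²·0.889·0.111/35 = 3.00627e-05
  stratum 4: (1160/3680)²·0.864·0.136/65 = 0.000179622
  stratum 5: (720/3680)²·0.540·0.460/62 = 0.000153366
V̂(p̂_st) = 0.000850972; SE = √V̂ = 0.0291714

p̂_st ≈ 0.6858, SE ≈ 0.0292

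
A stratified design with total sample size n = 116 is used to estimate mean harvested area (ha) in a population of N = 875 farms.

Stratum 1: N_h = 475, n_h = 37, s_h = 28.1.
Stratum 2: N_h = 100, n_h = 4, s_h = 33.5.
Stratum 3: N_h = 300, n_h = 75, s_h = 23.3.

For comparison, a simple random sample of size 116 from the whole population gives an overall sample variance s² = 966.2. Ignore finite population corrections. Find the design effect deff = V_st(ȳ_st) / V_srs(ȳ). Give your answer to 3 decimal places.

deff ≈ 1.297

V̂(ȳ_st) = Σ W_h² s_h²/n_h, with W_h = N_h/N and N = 875:
  stratum 1: (475/875)²·28.1²/37 = 6.28901
  stratum 2: (100/875)²·33.5²/4 = 3.66449
  stratum 3: (300/875)²·23.3²/75 = 0.850897
V_st = 10.8044
V_srs = s²/n = 966.2/116 = 8.32931
deff = V_st / V_srs = 10.8044/8.32931 = 1.2972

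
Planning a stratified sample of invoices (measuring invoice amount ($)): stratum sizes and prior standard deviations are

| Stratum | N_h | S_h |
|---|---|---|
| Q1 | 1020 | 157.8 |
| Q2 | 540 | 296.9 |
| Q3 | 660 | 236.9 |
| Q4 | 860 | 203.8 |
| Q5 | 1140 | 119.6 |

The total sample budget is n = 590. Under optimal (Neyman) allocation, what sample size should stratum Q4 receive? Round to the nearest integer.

131

Neyman allocation: n_h = n · N_h S_h / Σ N_i S_i, with n = 590.
  stratum Q1: N_h·S_h = 1020·157.8 = 160956.00
  stratum Q2: N_h·S_h = 540·296.9 = 160326.00
  stratum Q3: N_h·S_h = 660·236.9 = 156354.00
  stratum Q4: N_h·S_h = 860·203.8 = 175268.00
  stratum Q5: N_h·S_h = 1140·119.6 = 136344.00
Σ N_h S_h = 789248.00
n for stratum Q4 = 590·175268.00/789248.00 = 131.021 → 131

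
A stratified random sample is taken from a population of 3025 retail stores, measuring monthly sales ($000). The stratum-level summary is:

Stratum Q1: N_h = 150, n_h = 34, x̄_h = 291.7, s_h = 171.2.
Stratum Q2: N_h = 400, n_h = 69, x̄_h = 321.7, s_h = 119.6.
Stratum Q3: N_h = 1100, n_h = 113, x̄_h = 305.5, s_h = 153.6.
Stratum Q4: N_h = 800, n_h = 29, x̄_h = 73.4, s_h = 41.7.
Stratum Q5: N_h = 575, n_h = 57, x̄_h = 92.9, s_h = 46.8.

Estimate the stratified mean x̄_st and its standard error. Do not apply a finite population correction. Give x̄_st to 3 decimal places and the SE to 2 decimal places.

x̄_st ≈ 205.164, SE ≈ 6.24

x̄_st = Σ W_h x̄_h = (150·291.7 + 400·321.7 + 1100·305.5 + 800·73.4 + 575·92.9)/3025 = 205.16446
V̂(x̄_st) = Σ W_h² s_h²/n_h, with W_h = N_h/N and N = 3025:
  stratum Q1: (150/3025)²·171.2²/34 = 2.11963
  stratum Q2: (400/3025)²·119.6²/69 = 3.62479
  stratum Q3: (1100/3025)²·153.6²/113 = 27.6082
  stratum Q4: (800/3025)²·41.7²/29 = 4.19376
  stratum Q5: (575/3025)²·46.8²/57 = 1.38836
V̂(x̄_st) = 38.9348
SE(x̄_st) = √38.9348 = 6.23977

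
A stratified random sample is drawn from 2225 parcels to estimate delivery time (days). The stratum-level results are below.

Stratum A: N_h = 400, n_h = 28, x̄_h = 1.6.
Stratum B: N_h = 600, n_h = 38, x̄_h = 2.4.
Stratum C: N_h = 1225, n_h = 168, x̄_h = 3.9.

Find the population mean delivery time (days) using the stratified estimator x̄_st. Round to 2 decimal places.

x̄_st ≈ 3.08

N = Σ N_h = 2225. Stratum weights W_h = N_h/N.
x̄_st = (400·1.6 + 600·2.4 + 1225·3.9) / 2225 = 3.0820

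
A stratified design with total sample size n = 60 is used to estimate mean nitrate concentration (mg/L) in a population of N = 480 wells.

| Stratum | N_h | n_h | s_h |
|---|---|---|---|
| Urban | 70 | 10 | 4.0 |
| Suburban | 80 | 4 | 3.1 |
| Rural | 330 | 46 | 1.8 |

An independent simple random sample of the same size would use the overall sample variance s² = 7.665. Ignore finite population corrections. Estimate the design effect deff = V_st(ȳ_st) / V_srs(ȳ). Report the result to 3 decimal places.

V̂(ȳ_st) = Σ W_h² s_h²/n_h, with W_h = N_h/N and N = 480:
  stratum Urban: (70/480)²·4.0²/10 = 0.0340278
  stratum Suburban: (80/480)²·3.1²/4 = 0.0667361
  stratum Rural: (330/480)²·1.8²/46 = 0.0332914
V_st = 0.134055
V_srs = s²/n = 7.665/60 = 0.12775
deff = V_st / V_srs = 0.134055/0.12775 = 1.0494

deff ≈ 1.049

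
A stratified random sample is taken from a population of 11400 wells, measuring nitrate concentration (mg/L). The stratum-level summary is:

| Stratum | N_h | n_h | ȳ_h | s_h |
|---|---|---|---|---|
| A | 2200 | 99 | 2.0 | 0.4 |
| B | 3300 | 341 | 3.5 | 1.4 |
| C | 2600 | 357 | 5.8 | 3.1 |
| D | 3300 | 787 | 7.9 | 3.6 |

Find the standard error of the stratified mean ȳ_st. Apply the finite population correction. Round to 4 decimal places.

SE(ȳ_st) ≈ 0.0524

V̂(ȳ_st) = Σ W_h² (1 − n_h/N_h) s_h²/n_h, with W_h = N_h/N and N = 11400:
  stratum A: (2200/11400)²·(1 − 99/2200)·0.4²/99 = 5.74809e-05
  stratum B: (3300/11400)²·(1 − 341/3300)·1.4²/341 = 0.000431868
  stratum C: (2600/11400)²·(1 − 357/2600)·3.1²/357 = 0.00120795
  stratum D: (3300/11400)²·(1 − 787/3300)·3.6²/787 = 0.00105082
V̂(ȳ_st) = 0.00274811
SE(ȳ_st) = √0.00274811 = 0.0524224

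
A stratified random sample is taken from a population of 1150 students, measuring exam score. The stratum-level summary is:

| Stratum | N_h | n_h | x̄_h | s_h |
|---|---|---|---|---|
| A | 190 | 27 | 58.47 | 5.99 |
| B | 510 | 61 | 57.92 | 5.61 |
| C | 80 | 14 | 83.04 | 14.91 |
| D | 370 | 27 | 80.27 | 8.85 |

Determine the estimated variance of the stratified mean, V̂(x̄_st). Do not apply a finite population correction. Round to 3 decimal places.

V̂(x̄_st) = Σ W_h² s_h²/n_h, with W_h = N_h/N and N = 1150:
  stratum A: (190/1150)²·5.99²/27 = 0.0362745
  stratum B: (510/1150)²·5.61²/61 = 0.101471
  stratum C: (80/1150)²·14.91²/14 = 0.0768443
  stratum D: (370/1150)²·8.85²/27 = 0.300283
V̂(x̄_st) = 0.514872

V̂(x̄_st) ≈ 0.515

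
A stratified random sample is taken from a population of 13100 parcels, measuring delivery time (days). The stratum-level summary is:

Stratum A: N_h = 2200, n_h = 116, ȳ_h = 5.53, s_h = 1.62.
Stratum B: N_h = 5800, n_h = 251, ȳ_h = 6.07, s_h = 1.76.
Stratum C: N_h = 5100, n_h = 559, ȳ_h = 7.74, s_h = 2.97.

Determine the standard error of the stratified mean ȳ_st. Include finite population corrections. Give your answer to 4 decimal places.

V̂(ȳ_st) = Σ W_h² (1 − n_h/N_h) s_h²/n_h, with W_h = N_h/N and N = 13100:
  stratum A: (2200/13100)²·(1 − 116/2200)·1.62²/116 = 0.000604435
  stratum B: (5800/13100)²·(1 − 251/5800)·1.76²/251 = 0.00231447
  stratum C: (5100/13100)²·(1 − 559/5100)·2.97²/559 = 0.00212951
V̂(ȳ_st) = 0.00504842
SE(ȳ_st) = √0.00504842 = 0.0710522

SE(ȳ_st) ≈ 0.0711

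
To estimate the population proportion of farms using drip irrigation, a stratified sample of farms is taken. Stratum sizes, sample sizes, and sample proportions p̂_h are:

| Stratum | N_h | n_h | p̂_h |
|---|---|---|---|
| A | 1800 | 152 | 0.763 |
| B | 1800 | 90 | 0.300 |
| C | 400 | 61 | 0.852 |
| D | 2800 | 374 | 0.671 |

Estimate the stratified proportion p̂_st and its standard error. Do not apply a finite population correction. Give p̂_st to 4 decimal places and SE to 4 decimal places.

N = 6800; stratum weights W_h = N_h/N.
p̂_st = Σ W_h p̂_h = (1800·0.763 + 1800·0.300 + 400·0.852 + 2800·0.671)/6800 = 0.60779
V̂(p̂_st) = Σ W_h² p̂_h(1−p̂_h)/(n_h−1):
  stratum A: (1800/6800)²·0.763·0.237/151 = 8.39118e-05
  stratum B: (1800/6800)²·0.300·0.700/89 = 0.000165332
  stratum C: (400/6800)²·0.852·0.148/60 = 7.27197e-06
  stratum D: (2800/6800)²·0.671·0.329/373 = 0.000100348
V̂(p̂_st) = 0.000356863; SE = √V̂ = 0.0188908

p̂_st ≈ 0.6078, SE ≈ 0.0189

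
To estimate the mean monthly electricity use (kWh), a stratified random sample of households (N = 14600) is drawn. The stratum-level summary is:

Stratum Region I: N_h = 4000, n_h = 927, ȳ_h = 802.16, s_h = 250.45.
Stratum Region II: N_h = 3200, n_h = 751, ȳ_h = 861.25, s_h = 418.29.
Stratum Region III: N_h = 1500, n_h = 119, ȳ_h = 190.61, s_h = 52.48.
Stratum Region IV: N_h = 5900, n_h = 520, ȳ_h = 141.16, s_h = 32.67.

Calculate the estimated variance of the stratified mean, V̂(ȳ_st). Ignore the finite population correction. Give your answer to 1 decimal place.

V̂(ȳ_st) = Σ W_h² s_h²/n_h, with W_h = N_h/N and N = 14600:
  stratum Region I: (4000/14600)²·250.45²/927 = 5.07898
  stratum Region II: (3200/14600)²·418.29²/751 = 11.192
  stratum Region III: (1500/14600)²·52.48²/119 = 0.244297
  stratum Region IV: (5900/14600)²·32.67²/520 = 0.335192
V̂(ȳ_st) = 16.8505

V̂(ȳ_st) ≈ 16.9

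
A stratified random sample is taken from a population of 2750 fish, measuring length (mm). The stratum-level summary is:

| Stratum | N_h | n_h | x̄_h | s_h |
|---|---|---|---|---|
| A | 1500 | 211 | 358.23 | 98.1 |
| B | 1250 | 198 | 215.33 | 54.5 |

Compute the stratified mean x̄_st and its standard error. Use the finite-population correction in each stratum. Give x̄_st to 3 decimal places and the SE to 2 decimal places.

x̄_st ≈ 293.275, SE ≈ 3.78

x̄_st = Σ W_h x̄_h = (1500·358.23 + 1250·215.33)/2750 = 293.27545
V̂(x̄_st) = Σ W_h² (1 − n_h/N_h) s_h²/n_h, with W_h = N_h/N and N = 2750:
  stratum A: (1500/2750)²·(1 − 211/1500)·98.1²/211 = 11.661
  stratum B: (1250/2750)²·(1 − 198/1250)·54.5²/198 = 2.60848
V̂(x̄_st) = 14.2694
SE(x̄_st) = √14.2694 = 3.77749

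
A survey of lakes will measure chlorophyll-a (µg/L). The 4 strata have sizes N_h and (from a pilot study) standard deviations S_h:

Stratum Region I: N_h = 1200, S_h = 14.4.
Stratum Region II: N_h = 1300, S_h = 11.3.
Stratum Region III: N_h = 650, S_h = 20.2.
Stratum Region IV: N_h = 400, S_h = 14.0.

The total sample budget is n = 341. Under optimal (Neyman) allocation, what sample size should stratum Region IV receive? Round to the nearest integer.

Neyman allocation: n_h = n · N_h S_h / Σ N_i S_i, with n = 341.
  stratum Region I: N_h·S_h = 1200·14.4 = 17280.00
  stratum Region II: N_h·S_h = 1300·11.3 = 14690.00
  stratum Region III: N_h·S_h = 650·20.2 = 13130.00
  stratum Region IV: N_h·S_h = 400·14.0 = 5600.00
Σ N_h S_h = 50700.00
n for stratum Region IV = 341·5600.00/50700.00 = 37.665 → 38

38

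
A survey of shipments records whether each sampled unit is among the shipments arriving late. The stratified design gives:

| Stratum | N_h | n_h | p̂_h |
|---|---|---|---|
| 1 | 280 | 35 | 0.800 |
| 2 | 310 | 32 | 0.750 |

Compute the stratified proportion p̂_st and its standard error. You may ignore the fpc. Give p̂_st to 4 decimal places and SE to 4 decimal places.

p̂_st ≈ 0.7737, SE ≈ 0.0522

N = 590; stratum weights W_h = N_h/N.
p̂_st = Σ W_h p̂_h = (280·0.800 + 310·0.750)/590 = 0.77373
V̂(p̂_st) = Σ W_h² p̂_h(1−p̂_h)/(n_h−1):
  stratum 1: (280/590)²·0.800·0.200/34 = 0.00105987
  stratum 2: (310/590)²·0.750·0.250/31 = 0.00166978
V̂(p̂_st) = 0.00272965; SE = √V̂ = 0.0522461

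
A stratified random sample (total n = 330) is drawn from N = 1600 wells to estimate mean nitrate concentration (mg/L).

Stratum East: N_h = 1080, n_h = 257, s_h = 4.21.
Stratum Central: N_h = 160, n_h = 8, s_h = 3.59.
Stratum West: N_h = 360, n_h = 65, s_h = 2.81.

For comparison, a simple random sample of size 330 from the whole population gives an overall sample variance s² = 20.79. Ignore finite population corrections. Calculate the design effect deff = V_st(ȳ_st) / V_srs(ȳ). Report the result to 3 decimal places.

V̂(ȳ_st) = Σ W_h² s_h²/n_h, with W_h = N_h/N and N = 1600:
  stratum East: (1080/1600)²·4.21²/257 = 0.0314223
  stratum Central: (160/1600)²·3.59²/8 = 0.0161101
  stratum West: (360/1600)²·2.81²/65 = 0.00614985
V_st = 0.0536823
V_srs = s²/n = 20.79/330 = 0.063
deff = V_st / V_srs = 0.0536823/0.063 = 0.8521

deff ≈ 0.852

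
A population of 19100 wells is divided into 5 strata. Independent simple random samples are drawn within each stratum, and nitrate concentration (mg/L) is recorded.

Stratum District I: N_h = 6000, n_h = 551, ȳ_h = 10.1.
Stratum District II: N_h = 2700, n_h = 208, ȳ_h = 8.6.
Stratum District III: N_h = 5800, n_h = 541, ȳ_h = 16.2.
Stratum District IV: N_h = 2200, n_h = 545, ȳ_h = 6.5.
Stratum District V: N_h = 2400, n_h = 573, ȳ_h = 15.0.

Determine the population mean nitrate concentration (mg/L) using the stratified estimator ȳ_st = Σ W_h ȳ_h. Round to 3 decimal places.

N = Σ N_h = 19100. Stratum weights W_h = N_h/N.
ȳ_st = (6000·10.1 + 2700·8.6 + 5800·16.2 + 2200·6.5 + 2400·15.0) / 19100 = 11.94136

ȳ_st ≈ 11.941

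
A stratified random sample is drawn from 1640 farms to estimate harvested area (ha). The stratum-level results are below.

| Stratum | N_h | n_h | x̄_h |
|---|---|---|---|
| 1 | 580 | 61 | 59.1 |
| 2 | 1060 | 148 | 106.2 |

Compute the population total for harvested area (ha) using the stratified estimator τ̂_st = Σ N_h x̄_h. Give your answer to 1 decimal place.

τ̂_st ≈ 146850.0

τ̂_st = Σ N_h x̄_h = 580·59.1 + 1060·106.2 = 146850.0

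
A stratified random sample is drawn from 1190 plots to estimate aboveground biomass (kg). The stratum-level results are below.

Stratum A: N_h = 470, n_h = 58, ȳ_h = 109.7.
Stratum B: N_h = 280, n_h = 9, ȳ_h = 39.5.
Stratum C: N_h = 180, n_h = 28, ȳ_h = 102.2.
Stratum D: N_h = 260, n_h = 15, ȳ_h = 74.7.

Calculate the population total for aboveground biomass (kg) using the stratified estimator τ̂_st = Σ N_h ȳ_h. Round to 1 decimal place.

τ̂_st = Σ N_h ȳ_h = 470·109.7 + 280·39.5 + 180·102.2 + 260·74.7 = 100437.0

τ̂_st ≈ 100437.0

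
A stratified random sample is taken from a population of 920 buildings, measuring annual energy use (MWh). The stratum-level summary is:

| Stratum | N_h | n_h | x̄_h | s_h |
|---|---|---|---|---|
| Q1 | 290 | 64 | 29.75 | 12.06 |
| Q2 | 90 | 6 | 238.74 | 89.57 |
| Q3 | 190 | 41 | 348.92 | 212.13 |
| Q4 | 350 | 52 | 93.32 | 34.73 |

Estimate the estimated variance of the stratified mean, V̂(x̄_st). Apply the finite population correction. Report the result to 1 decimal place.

V̂(x̄_st) = Σ W_h² (1 − n_h/N_h) s_h²/n_h, with W_h = N_h/N and N = 920:
  stratum Q1: (290/920)²·(1 − 64/290)·12.06²/64 = 0.175973
  stratum Q2: (90/920)²·(1 − 6/90)·89.57²/6 = 11.9432
  stratum Q3: (190/920)²·(1 − 41/190)·212.13²/41 = 36.71
  stratum Q4: (350/920)²·(1 − 52/350)·34.73²/52 = 2.85835
V̂(x̄_st) = 51.6875

V̂(x̄_st) ≈ 51.7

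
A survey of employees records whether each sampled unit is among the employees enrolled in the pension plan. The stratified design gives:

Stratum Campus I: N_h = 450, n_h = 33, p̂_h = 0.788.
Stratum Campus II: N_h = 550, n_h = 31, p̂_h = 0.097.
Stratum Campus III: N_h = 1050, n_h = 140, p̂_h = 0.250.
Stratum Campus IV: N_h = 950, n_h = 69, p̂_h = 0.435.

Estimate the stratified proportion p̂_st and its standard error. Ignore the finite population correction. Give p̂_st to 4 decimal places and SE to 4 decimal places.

N = 3000; stratum weights W_h = N_h/N.
p̂_st = Σ W_h p̂_h = (450·0.788 + 550·0.097 + 1050·0.250 + 950·0.435)/3000 = 0.36123
V̂(p̂_st) = Σ W_h² p̂_h(1−p̂_h)/(n_h−1):
  stratum Campus I: (450/3000)²·0.788·0.212/32 = 0.000117461
  stratum Campus II: (550/3000)²·0.097·0.903/30 = 9.81344e-05
  stratum Campus III: (1050/3000)²·0.250·0.750/139 = 0.000165243
  stratum Campus IV: (950/3000)²·0.435·0.565/68 = 0.000362438
V̂(p̂_st) = 0.000743276; SE = √V̂ = 0.0272631

p̂_st ≈ 0.3612, SE ≈ 0.0273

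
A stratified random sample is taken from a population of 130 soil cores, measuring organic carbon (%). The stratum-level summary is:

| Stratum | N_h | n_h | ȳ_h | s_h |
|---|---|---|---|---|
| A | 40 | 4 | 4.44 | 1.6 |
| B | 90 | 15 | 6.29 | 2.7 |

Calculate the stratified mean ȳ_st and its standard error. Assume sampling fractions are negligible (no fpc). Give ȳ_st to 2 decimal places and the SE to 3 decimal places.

ȳ_st ≈ 5.72, SE ≈ 0.542

ȳ_st = Σ W_h ȳ_h = (40·4.44 + 90·6.29)/130 = 5.72077
V̂(ȳ_st) = Σ W_h² s_h²/n_h, with W_h = N_h/N and N = 130:
  stratum A: (40/130)²·1.6²/4 = 0.0605917
  stratum B: (90/130)²·2.7²/15 = 0.232935
V̂(ȳ_st) = 0.293527
SE(ȳ_st) = √0.293527 = 0.541781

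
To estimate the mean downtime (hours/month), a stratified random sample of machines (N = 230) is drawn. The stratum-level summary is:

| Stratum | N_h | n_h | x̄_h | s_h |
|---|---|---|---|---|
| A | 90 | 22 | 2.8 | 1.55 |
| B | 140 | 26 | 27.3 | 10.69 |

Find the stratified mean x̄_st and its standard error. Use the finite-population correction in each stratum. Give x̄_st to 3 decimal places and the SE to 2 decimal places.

x̄_st ≈ 17.713, SE ≈ 1.16

x̄_st = Σ W_h x̄_h = (90·2.8 + 140·27.3)/230 = 17.71304
V̂(x̄_st) = Σ W_h² (1 − n_h/N_h) s_h²/n_h, with W_h = N_h/N and N = 230:
  stratum A: (90/230)²·(1 − 22/90)·1.55²/22 = 0.0126339
  stratum B: (140/230)²·(1 − 26/140)·10.69²/26 = 1.32605
V̂(x̄_st) = 1.33868
SE(x̄_st) = √1.33868 = 1.15701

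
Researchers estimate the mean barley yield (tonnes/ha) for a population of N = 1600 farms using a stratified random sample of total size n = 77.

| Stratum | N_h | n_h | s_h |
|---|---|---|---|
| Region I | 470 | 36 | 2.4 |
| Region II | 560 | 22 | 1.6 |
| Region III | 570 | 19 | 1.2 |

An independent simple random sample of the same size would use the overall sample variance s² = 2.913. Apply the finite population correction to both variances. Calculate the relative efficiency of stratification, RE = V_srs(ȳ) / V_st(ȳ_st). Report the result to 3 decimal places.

RE ≈ 1.008

V̂(ȳ_st) = Σ W_h² (1 − n_h/N_h) s_h²/n_h, with W_h = N_h/N and N = 1600:
  stratum Region I: (470/1600)²·(1 − 36/470)·2.4²/36 = 0.0127488
  stratum Region II: (560/1600)²·(1 − 22/560)·1.6²/22 = 0.0136945
  stratum Region III: (570/1600)²·(1 − 19/570)·1.2²/19 = 0.00929813
V_st = 0.0357414
V_srs = (1 − 77/1600)·2.913/77 = 0.0360105
Relative efficiency = V_srs / V_st = 0.0360105/0.0357414 = 1.0075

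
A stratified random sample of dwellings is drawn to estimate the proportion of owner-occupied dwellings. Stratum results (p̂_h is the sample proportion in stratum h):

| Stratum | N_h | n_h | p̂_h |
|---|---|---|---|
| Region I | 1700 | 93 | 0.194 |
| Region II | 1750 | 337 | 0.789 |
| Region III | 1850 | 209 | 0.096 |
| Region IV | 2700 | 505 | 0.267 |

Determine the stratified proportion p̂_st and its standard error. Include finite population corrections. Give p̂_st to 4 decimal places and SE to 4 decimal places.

p̂_st ≈ 0.3261, SE ≈ 0.0121

N = 8000; stratum weights W_h = N_h/N.
p̂_st = Σ W_h p̂_h = (1700·0.194 + 1750·0.789 + 1850·0.096 + 2700·0.267)/8000 = 0.32613
V̂(p̂_st) = Σ W_h² (1 − n_h/N_h) p̂_h(1−p̂_h)/(n_h−1):
  stratum Region I: (1700/8000)²·(1 − 93/1700)·0.194·0.806/92 = 7.25494e-05
  stratum Region II: (1750/8000)²·(1 − 337/1750)·0.789·0.211/336 = 1.91435e-05
  stratum Region III: (1850/8000)²·(1 − 209/1850)·0.096·0.904/208 = 1.97914e-05
  stratum Region IV: (2700/8000)²·(1 − 505/2700)·0.267·0.733/504 = 3.59586e-05
V̂(p̂_st) = 0.000147443; SE = √V̂ = 0.0121426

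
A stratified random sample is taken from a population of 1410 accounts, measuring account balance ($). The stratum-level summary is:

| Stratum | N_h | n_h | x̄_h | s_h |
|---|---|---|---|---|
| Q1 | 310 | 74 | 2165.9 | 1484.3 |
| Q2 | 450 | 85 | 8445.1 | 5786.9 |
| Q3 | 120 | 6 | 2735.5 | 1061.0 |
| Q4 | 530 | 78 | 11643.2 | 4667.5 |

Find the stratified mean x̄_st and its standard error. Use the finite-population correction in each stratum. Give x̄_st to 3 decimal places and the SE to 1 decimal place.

x̄_st = Σ W_h x̄_h = (310·2165.9 + 450·8445.1 + 120·2735.5 + 530·11643.2)/1410 = 7780.76596
V̂(x̄_st) = Σ W_h² (1 − n_h/N_h) s_h²/n_h, with W_h = N_h/N and N = 1410:
  stratum Q1: (310/1410)²·(1 − 74/310)·1484.3²/74 = 1095.59
  stratum Q2: (450/1410)²·(1 − 85/450)·5786.9²/85 = 32549.2
  stratum Q3: (120/1410)²·(1 − 6/120)·1061.0²/6 = 1291
  stratum Q4: (530/1410)²·(1 − 78/530)·4667.5²/78 = 33655
V̂(x̄_st) = 68590.8
SE(x̄_st) = √68590.8 = 261.898

x̄_st ≈ 7780.766, SE ≈ 261.9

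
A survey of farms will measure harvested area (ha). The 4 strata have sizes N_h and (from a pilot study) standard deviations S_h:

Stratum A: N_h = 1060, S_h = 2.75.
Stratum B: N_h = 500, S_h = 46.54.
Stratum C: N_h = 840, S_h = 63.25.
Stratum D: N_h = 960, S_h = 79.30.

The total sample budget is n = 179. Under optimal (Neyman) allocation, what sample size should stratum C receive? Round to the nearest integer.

61

Neyman allocation: n_h = n · N_h S_h / Σ N_i S_i, with n = 179.
  stratum A: N_h·S_h = 1060·2.75 = 2915.00
  stratum B: N_h·S_h = 500·46.54 = 23270.00
  stratum C: N_h·S_h = 840·63.25 = 53130.00
  stratum D: N_h·S_h = 960·79.30 = 76128.00
Σ N_h S_h = 155443.00
n for stratum C = 179·53130.00/155443.00 = 61.182 → 61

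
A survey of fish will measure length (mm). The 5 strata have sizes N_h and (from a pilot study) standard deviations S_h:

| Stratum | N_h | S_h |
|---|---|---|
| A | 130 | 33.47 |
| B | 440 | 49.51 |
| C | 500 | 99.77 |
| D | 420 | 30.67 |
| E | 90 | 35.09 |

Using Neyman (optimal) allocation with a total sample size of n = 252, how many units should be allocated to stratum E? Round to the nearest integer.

Neyman allocation: n_h = n · N_h S_h / Σ N_i S_i, with n = 252.
  stratum A: N_h·S_h = 130·33.47 = 4351.10
  stratum B: N_h·S_h = 440·49.51 = 21784.40
  stratum C: N_h·S_h = 500·99.77 = 49885.00
  stratum D: N_h·S_h = 420·30.67 = 12881.40
  stratum E: N_h·S_h = 90·35.09 = 3158.10
Σ N_h S_h = 92060.00
n for stratum E = 252·3158.10/92060.00 = 8.645 → 9

9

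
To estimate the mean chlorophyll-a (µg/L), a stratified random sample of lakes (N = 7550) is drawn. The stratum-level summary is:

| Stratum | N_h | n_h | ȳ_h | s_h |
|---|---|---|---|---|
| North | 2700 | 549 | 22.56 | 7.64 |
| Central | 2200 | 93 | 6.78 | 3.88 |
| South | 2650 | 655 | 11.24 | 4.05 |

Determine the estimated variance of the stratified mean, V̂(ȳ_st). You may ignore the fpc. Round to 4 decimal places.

V̂(ȳ_st) = Σ W_h² s_h²/n_h, with W_h = N_h/N and N = 7550:
  stratum North: (2700/7550)²·7.64²/549 = 0.0135972
  stratum Central: (2200/7550)²·3.88²/93 = 0.0137446
  stratum South: (2650/7550)²·4.05²/655 = 0.00308508
V̂(ȳ_st) = 0.0304268

V̂(ȳ_st) ≈ 0.0304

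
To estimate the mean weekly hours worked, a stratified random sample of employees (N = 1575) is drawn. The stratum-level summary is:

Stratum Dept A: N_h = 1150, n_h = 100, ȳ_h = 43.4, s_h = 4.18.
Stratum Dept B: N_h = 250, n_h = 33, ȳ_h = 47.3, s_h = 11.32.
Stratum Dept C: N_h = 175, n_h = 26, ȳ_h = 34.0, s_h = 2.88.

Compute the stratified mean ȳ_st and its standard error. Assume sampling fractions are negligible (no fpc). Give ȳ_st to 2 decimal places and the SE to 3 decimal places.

ȳ_st ≈ 42.97, SE ≈ 0.442

ȳ_st = Σ W_h ȳ_h = (1150·43.4 + 250·47.3 + 175·34.0)/1575 = 42.97460
V̂(ȳ_st) = Σ W_h² s_h²/n_h, with W_h = N_h/N and N = 1575:
  stratum Dept A: (1150/1575)²·4.18²/100 = 0.0931509
  stratum Dept B: (250/1575)²·11.32²/33 = 0.0978358
  stratum Dept C: (175/1575)²·2.88²/26 = 0.00393846
V̂(ȳ_st) = 0.194925
SE(ȳ_st) = √0.194925 = 0.441503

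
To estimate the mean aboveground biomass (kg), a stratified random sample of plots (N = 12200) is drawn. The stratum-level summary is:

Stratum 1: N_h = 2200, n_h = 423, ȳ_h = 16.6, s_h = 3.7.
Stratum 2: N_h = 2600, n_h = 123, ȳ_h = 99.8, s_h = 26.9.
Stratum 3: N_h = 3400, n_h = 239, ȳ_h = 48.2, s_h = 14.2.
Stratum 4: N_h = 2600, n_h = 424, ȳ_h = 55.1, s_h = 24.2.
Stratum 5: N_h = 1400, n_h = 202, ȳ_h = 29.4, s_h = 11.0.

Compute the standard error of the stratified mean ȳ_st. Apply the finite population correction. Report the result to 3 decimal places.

V̂(ȳ_st) = Σ W_h² (1 − n_h/N_h) s_h²/n_h, with W_h = N_h/N and N = 12200:
  stratum 1: (2200/12200)²·(1 − 423/2200)·3.7²/423 = 0.000850068
  stratum 2: (2600/12200)²·(1 − 123/2600)·26.9²/123 = 0.254554
  stratum 3: (3400/12200)²·(1 − 239/3400)·14.2²/239 = 0.0609204
  stratum 4: (2600/12200)²·(1 − 424/2600)·24.2²/424 = 0.0525022
  stratum 5: (1400/12200)²·(1 − 202/1400)·11.0²/202 = 0.00674993
V̂(ȳ_st) = 0.375576
SE(ȳ_st) = √0.375576 = 0.612843

SE(ȳ_st) ≈ 0.613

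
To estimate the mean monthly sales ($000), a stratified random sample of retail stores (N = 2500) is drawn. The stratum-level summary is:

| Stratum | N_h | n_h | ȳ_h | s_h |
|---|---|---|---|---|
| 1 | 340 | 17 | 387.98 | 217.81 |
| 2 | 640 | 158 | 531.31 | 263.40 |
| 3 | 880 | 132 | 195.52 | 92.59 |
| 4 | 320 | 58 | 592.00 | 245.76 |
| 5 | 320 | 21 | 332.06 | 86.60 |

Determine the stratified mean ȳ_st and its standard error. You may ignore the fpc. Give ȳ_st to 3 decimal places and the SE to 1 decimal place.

ȳ_st ≈ 375.883, SE ≈ 10.6

ȳ_st = Σ W_h ȳ_h = (340·387.98 + 640·531.31 + 880·195.52 + 320·592.00 + 320·332.06)/2500 = 375.88336
V̂(ȳ_st) = Σ W_h² s_h²/n_h, with W_h = N_h/N and N = 2500:
  stratum 1: (340/2500)²·217.81²/17 = 51.616
  stratum 2: (640/2500)²·263.40²/158 = 28.7776
  stratum 3: (880/2500)²·92.59²/132 = 8.0471
  stratum 4: (320/2500)²·245.76²/58 = 17.0614
  stratum 5: (320/2500)²·86.60²/21 = 5.85109
V̂(ȳ_st) = 111.353
SE(ȳ_st) = √111.353 = 10.5524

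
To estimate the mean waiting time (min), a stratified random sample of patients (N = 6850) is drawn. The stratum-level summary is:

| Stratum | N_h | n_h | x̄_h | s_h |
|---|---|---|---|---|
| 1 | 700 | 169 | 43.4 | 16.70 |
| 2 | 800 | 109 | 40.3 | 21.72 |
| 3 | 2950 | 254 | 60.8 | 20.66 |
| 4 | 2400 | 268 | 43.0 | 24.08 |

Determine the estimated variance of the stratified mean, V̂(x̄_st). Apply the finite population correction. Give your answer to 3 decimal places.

V̂(x̄_st) ≈ 0.585

V̂(x̄_st) = Σ W_h² (1 − n_h/N_h) s_h²/n_h, with W_h = N_h/N and N = 6850:
  stratum 1: (700/6850)²·(1 − 169/700)·16.70²/169 = 0.0130725
  stratum 2: (800/6850)²·(1 − 109/800)·21.72²/109 = 0.0509894
  stratum 3: (2950/6850)²·(1 − 254/2950)·20.66²/254 = 0.284831
  stratum 4: (2400/6850)²·(1 − 268/2400)·24.08²/268 = 0.235937
V̂(x̄_st) = 0.58483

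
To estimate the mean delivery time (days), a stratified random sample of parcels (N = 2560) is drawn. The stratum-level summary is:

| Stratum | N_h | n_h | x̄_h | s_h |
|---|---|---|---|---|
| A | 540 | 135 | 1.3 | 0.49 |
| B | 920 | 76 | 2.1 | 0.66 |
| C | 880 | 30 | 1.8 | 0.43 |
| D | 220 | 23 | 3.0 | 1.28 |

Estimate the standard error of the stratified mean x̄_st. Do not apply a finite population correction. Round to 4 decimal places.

SE(x̄_st) ≈ 0.0455

V̂(x̄_st) = Σ W_h² s_h²/n_h, with W_h = N_h/N and N = 2560:
  stratum A: (540/2560)²·0.49²/135 = 7.91345e-05
  stratum B: (920/2560)²·0.66²/76 = 0.000740236
  stratum C: (880/2560)²·0.43²/30 = 0.000728285
  stratum D: (220/2560)²·1.28²/23 = 0.000526087
V̂(x̄_st) = 0.00207374
SE(x̄_st) = √0.00207374 = 0.0455384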